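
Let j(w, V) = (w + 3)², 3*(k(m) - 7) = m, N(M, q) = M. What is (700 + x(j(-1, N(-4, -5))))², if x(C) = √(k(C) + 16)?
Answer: (2100 + √219)²/9 ≈ 4.9693e+5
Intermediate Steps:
k(m) = 7 + m/3
j(w, V) = (3 + w)²
x(C) = √(23 + C/3) (x(C) = √((7 + C/3) + 16) = √(23 + C/3))
(700 + x(j(-1, N(-4, -5))))² = (700 + √(207 + 3*(3 - 1)²)/3)² = (700 + √(207 + 3*2²)/3)² = (700 + √(207 + 3*4)/3)² = (700 + √(207 + 12)/3)² = (700 + √219/3)²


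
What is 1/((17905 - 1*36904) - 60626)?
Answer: -1/79625 ≈ -1.2559e-5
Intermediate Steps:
1/((17905 - 1*36904) - 60626) = 1/((17905 - 36904) - 60626) = 1/(-18999 - 60626) = 1/(-79625) = -1/79625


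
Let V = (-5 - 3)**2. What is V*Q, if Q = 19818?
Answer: 1268352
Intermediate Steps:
V = 64 (V = (-8)**2 = 64)
V*Q = 64*19818 = 1268352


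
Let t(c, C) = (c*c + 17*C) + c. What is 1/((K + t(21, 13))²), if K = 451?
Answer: 1/1285956 ≈ 7.7763e-7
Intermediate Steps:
t(c, C) = c + c² + 17*C (t(c, C) = (c² + 17*C) + c = c + c² + 17*C)
1/((K + t(21, 13))²) = 1/((451 + (21 + 21² + 17*13))²) = 1/((451 + (21 + 441 + 221))²) = 1/((451 + 683)²) = 1/(1134²) = 1/1285956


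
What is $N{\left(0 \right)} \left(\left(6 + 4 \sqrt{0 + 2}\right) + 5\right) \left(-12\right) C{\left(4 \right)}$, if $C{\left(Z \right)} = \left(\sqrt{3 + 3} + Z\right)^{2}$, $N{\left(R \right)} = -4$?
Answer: $\left(4 + \sqrt{6}\right)^{2} \left(528 + 192 \sqrt{2}\right) \approx 33257.0$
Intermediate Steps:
$C{\left(Z \right)} = \left(Z + \sqrt{6}\right)^{2}$ ($C{\left(Z \right)} = \left(\sqrt{6} + Z\right)^{2} = \left(Z + \sqrt{6}\right)^{2}$)
$N{\left(0 \right)} \left(\left(6 + 4 \sqrt{0 + 2}\right) + 5\right) \left(-12\right) C{\left(4 \right)} = - 4 \left(\left(6 + 4 \sqrt{0 + 2}\right) + 5\right) \left(-12\right) \left(4 + \sqrt{6}\right)^{2} = - 4 \left(\left(6 + 4 \sqrt{2}\right) + 5\right) \left(-12\right) \left(4 + \sqrt{6}\right)^{2} = - 4 \left(11 + 4 \sqrt{2}\right) \left(-12\right) \left(4 + \sqrt{6}\right)^{2} = \left(-44 - 16 \sqrt{2}\right) \left(-12\right) \left(4 + \sqrt{6}\right)^{2} = \left(528 + 192 \sqrt{2}\right) \left(4 + \sqrt{6}\right)^{2} = \left(4 + \sqrt{6}\right)^{2} \left(528 + 192 \sqrt{2}\right)$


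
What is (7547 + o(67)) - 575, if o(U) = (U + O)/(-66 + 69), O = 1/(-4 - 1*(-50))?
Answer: 965219/138 ≈ 6994.3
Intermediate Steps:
O = 1/46 (O = 1/(-4 + 50) = 1/46 ≈ 0.021739)
o(U) = 1/138 + U/3 (o(U) = (U + 1/46)/(-66 + 69) = (1/46 + U)/3 = (1/46 + U)*(1/3) = 1/138 + U/3)
(7547 + o(67)) - 575 = (7547 + (1/138 + (1/3)*67)) - 575 = (7547 + (1/138 + 67/3)) - 575 = (7547 + 3083/138) - 575 = 1044569/138 - 575 = 965219/138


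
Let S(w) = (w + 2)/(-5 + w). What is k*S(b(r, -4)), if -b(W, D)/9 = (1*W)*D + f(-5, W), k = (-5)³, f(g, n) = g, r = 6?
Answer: -32875/256 ≈ -128.42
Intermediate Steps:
k = -125
b(W, D) = 45 - 9*D*W (b(W, D) = -9*((1*W)*D - 5) = -9*(W*D - 5) = -9*(D*W - 5) = -9*(-5 + D*W) = 45 - 9*D*W)
S(w) = (2 + w)/(-5 + w)
k*S(b(r, -4)) = -125*(2 + (45 - 9*(-4)*6))/(-5 + (45 - 9*(-4)*6)) = -125*(2 + (45 + 216))/(-5 + (45 + 216)) = -125*(2 + 261)/(-5 + 261) = -125*263/256 = -32875/256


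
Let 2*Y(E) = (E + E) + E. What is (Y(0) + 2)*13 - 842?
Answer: -816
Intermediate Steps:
Y(E) = 3*E/2 (Y(E) = ((E + E) + E)/2 = (2*E + E)/2 = (3*E)/2 = 3*E/2)
(Y(0) + 2)*13 - 842 = ((3/2)*0 + 2)*13 - 842 = (0 + 2)*13 - 842 = 2*13 - 842 = 26 - 842 = -816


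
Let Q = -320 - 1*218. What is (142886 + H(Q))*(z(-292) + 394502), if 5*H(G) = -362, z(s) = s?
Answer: 56298549256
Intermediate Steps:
Q = -538 (Q = -320 - 218 = -538)
H(G) = -362/5 (H(G) = (⅕)*(-362) = -362/5)
(142886 + H(Q))*(z(-292) + 394502) = (142886 - 362/5)*(-292 + 394502) = (714068/5)*394210 = 56298549256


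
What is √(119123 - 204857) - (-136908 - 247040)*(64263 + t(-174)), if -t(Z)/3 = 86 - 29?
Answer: 24607995216 + 3*I*√9526 ≈ 2.4608e+10 + 292.8*I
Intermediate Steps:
t(Z) = -171 (t(Z) = -3*(86 - 29) = -3*57 = -171)
√(119123 - 204857) - (-136908 - 247040)*(64263 + t(-174)) = √(119123 - 204857) - (-136908 - 247040)*(64263 - 171) = √(-85734) - (-383948)*64092 = 3*I*√9526 - 1*(-24607995216) = 3*I*√9526 + 24607995216 = 24607995216 + 3*I*√9526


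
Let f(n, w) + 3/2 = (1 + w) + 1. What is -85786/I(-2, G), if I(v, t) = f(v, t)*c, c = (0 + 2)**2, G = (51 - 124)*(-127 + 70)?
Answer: -42893/8323 ≈ -5.1535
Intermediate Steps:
f(n, w) = 1/2 + w (f(n, w) = -3/2 + ((1 + w) + 1) = -3/2 + (2 + w) = 1/2 + w)
G = 4161 (G = -73*(-57) = 4161)
c = 4 (c = 2**2 = 4)
I(v, t) = 2 + 4*t (I(v, t) = (1/2 + t)*4 = 2 + 4*t)
-85786/I(-2, G) = -85786/(2 + 4*4161) = -85786/(2 + 16644) = -85786/16646 = -85786*1/16646 = -42893/8323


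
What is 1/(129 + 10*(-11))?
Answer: 1/19 ≈ 0.052632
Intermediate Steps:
1/(129 + 10*(-11)) = 1/(129 - 110) = 1/19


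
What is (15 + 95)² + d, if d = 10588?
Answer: 22688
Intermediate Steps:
(15 + 95)² + d = (15 + 95)² + 10588 = 110² + 10588 = 12100 + 10588 = 22688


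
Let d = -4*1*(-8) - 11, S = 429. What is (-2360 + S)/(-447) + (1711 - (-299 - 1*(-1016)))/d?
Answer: 23089/447 ≈ 51.653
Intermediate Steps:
d = 21 (d = -4*(-8) - 11 = 32 - 11 = 21)
(-2360 + S)/(-447) + (1711 - (-299 - 1*(-1016)))/d = (-2360 + 429)/(-447) + (1711 - (-299 - 1*(-1016)))/21 = -1931*(-1/447) + (1711 - (-299 + 1016))*(1/21) = 1931/447 + (1711 - 1*717)*(1/21) = 1931/447 + (1711 - 717)*(1/21) = 1931/447 + 994*(1/21) = 1931/447 + 142/3 = 23089/447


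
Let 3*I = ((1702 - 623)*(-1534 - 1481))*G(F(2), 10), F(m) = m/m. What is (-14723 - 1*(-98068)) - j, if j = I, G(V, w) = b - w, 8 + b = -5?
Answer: -24857740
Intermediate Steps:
b = -13 (b = -8 - 5 = -13)
F(m) = 1
G(V, w) = -13 - w
I = 24941085 (I = (((1702 - 623)*(-1534 - 1481))*(-13 - 1*10))/3 = ((1079*(-3015))*(-13 - 10))/3 = (-3253185*(-23))/3 = (1/3)*74823255 = 24941085)
j = 24941085
(-14723 - 1*(-98068)) - j = (-14723 - 1*(-98068)) - 1*24941085 = (-14723 + 98068) - 24941085 = 83345 - 24941085 = -24857740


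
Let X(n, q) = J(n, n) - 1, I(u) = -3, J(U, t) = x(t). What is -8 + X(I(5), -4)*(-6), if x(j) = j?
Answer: 16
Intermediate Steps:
J(U, t) = t
X(n, q) = -1 + n (X(n, q) = n - 1 = -1 + n)
-8 + X(I(5), -4)*(-6) = -8 + (-1 - 3)*(-6) = -8 - 4*(-6) = -8 + 24 = 16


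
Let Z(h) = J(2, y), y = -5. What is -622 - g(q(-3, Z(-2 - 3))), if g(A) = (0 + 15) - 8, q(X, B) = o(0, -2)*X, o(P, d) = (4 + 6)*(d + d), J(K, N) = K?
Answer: -629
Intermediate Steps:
o(P, d) = 20*d (o(P, d) = 10*(2*d) = 20*d)
Z(h) = 2
q(X, B) = -40*X (q(X, B) = (20*(-2))*X = -40*X)
g(A) = 7 (g(A) = 15 - 8 = 7)
-622 - g(q(-3, Z(-2 - 3))) = -622 - 1*7 = -622 - 7 = -629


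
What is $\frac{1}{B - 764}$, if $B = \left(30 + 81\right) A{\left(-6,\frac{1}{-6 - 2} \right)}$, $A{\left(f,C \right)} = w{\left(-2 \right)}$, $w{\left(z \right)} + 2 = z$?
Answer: $- \frac{1}{1208} \approx -0.00082781$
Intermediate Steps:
$w{\left(z \right)} = -2 + z$
$A{\left(f,C \right)} = -4$ ($A{\left(f,C \right)} = -2 - 2 = -4$)
$B = -444$ ($B = \left(30 + 81\right) \left(-4\right) = 111 \left(-4\right) = -444$)
$\frac{1}{B - 764} = \frac{1}{-444 - 764} = \frac{1}{-1208} = - \frac{1}{1208}$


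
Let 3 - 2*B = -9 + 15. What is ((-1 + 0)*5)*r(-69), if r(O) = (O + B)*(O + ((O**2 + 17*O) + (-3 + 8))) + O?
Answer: 1242555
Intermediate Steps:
B = -3/2 (B = 3/2 - (-9 + 15)/2 = 3/2 - 1/2*6 = 3/2 - 3 = -3/2 ≈ -1.5000)
r(O) = O + (-3/2 + O)*(5 + O**2 + 18*O) (r(O) = (O - 3/2)*(O + ((O**2 + 17*O) + (-3 + 8))) + O = (-3/2 + O)*(O + ((O**2 + 17*O) + 5)) + O = (-3/2 + O)*(O + (5 + O**2 + 17*O)) + O = (-3/2 + O)*(5 + O**2 + 18*O) + O = O + (-3/2 + O)*(5 + O**2 + 18*O))
((-1 + 0)*5)*r(-69) = ((-1 + 0)*5)*(-15/2 + (-69)**3 - 21*(-69) + (33/2)*(-69)**2) = (-1*5)*(-15/2 - 328509 + 1449 + (33/2)*4761) = -5*(-15/2 - 328509 + 1449 + 157113/2) = -5*(-248511) = 1242555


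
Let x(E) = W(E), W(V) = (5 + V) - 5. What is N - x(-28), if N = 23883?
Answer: 23911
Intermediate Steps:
W(V) = V
x(E) = E
N - x(-28) = 23883 - 1*(-28) = 23883 + 28 = 23911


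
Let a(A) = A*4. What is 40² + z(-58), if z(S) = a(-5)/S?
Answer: 46410/29 ≈ 1600.3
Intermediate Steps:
a(A) = 4*A
z(S) = -20/S (z(S) = (4*(-5))/S = -20/S)
40² + z(-58) = 40² - 20/(-58) = 1600 - 20*(-1/58) = 1600 + 10/29 = 46410/29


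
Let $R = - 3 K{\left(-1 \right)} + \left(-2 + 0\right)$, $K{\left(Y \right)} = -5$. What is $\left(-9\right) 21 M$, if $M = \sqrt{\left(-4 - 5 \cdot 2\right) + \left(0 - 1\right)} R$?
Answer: $- 2457 i \sqrt{15} \approx - 9515.9 i$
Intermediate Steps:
$R = 13$ ($R = \left(-3\right) \left(-5\right) + \left(-2 + 0\right) = 15 - 2 = 13$)
$M = 13 i \sqrt{15}$ ($M = \sqrt{\left(-4 - 5 \cdot 2\right) + \left(0 - 1\right)} 13 = \sqrt{\left(-4 - 10\right) + \left(0 - 1\right)} 13 = \sqrt{\left(-4 - 10\right) - 1} \cdot 13 = \sqrt{-14 - 1} \cdot 13 = \sqrt{-15} \cdot 13 = i \sqrt{15} \cdot 13 = 13 i \sqrt{15} \approx 50.349 i$)
$\left(-9\right) 21 M = \left(-9\right) 21 \cdot 13 i \sqrt{15} = - 189 \cdot 13 i \sqrt{15} = - 2457 i \sqrt{15}$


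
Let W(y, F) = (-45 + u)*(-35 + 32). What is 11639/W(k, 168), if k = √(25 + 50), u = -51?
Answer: 11639/288 ≈ 40.413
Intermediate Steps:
k = 5*√3 (k = √75 = 5*√3 ≈ 8.6602)
W(y, F) = 288 (W(y, F) = (-45 - 51)*(-35 + 32) = -96*(-3) = 288)
11639/W(k, 168) = 11639/288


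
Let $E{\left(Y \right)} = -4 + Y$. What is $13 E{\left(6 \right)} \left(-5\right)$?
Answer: $-130$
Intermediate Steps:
$13 E{\left(6 \right)} \left(-5\right) = 13 \left(-4 + 6\right) \left(-5\right) = 13 \cdot 2 \left(-5\right) = 26 \left(-5\right) = -130$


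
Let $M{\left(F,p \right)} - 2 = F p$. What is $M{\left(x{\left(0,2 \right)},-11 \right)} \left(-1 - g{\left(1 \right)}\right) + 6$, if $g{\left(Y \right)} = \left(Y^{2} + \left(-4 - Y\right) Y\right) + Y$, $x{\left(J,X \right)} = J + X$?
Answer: $-34$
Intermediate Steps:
$g{\left(Y \right)} = Y + Y^{2} + Y \left(-4 - Y\right)$ ($g{\left(Y \right)} = \left(Y^{2} + Y \left(-4 - Y\right)\right) + Y = Y + Y^{2} + Y \left(-4 - Y\right)$)
$M{\left(F,p \right)} = 2 + F p$
$M{\left(x{\left(0,2 \right)},-11 \right)} \left(-1 - g{\left(1 \right)}\right) + 6 = \left(2 + \left(0 + 2\right) \left(-11\right)\right) \left(-1 - \left(-3\right) 1\right) + 6 = \left(2 + 2 \left(-11\right)\right) \left(-1 - -3\right) + 6 = \left(2 - 22\right) \left(-1 + 3\right) + 6 = \left(-20\right) 2 + 6 = -40 + 6 = -34$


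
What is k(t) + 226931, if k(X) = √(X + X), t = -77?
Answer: 226931 + I*√154 ≈ 2.2693e+5 + 12.41*I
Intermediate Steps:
k(X) = √2*√X (k(X) = √(2*X) = √2*√X)
k(t) + 226931 = √2*√(-77) + 226931 = √2*(I*√77) + 226931 = I*√154 + 226931 = 226931 + I*√154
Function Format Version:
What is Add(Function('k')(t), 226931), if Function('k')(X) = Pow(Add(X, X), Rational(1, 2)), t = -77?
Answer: Add(226931, Mul(I, Pow(154, Rational(1, 2)))) ≈ Add(2.2693e+5, Mul(12.410, I))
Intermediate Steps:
Function('k')(X) = Mul(Pow(2, Rational(1, 2)), Pow(X, Rational(1, 2))) (Function('k')(X) = Pow(Mul(2, X), Rational(1, 2)) = Mul(Pow(2, Rational(1, 2)), Pow(X, Rational(1, 2))))
Add(Function('k')(t), 226931) = Add(Mul(Pow(2, Rational(1, 2)), Pow(-77, Rational(1, 2))), 226931) = Add(Mul(Pow(2, Rational(1, 2)), Mul(I, Pow(77, Rational(1, 2)))), 226931) = Add(Mul(I, Pow(154, Rational(1, 2))), 226931) = Add(226931, Mul(I, Pow(154, Rational(1, 2))))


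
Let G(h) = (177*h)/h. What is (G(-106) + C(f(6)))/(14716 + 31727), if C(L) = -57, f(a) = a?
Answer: 40/15481 ≈ 0.0025838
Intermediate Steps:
G(h) = 177
(G(-106) + C(f(6)))/(14716 + 31727) = (177 - 57)/(14716 + 31727) = 120/46443 = 120*(1/46443) = 40/15481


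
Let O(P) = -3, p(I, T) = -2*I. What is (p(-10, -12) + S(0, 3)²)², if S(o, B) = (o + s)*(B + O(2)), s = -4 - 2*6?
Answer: 400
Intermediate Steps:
s = -16 (s = -4 - 12 = -16)
S(o, B) = (-16 + o)*(-3 + B) (S(o, B) = (o - 16)*(B - 3) = (-16 + o)*(-3 + B))
(p(-10, -12) + S(0, 3)²)² = (-2*(-10) + (48 - 16*3 - 3*0 + 3*0)²)² = (20 + (48 - 48 + 0 + 0)²)² = (20 + 0²)² = (20 + 0)² = 20² = 400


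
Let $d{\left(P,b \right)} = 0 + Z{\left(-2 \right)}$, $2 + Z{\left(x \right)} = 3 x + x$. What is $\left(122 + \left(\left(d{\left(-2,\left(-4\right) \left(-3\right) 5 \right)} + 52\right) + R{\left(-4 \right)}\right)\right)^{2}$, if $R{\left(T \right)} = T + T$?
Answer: $24336$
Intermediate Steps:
$R{\left(T \right)} = 2 T$
$Z{\left(x \right)} = -2 + 4 x$ ($Z{\left(x \right)} = -2 + \left(3 x + x\right) = -2 + 4 x$)
$d{\left(P,b \right)} = -10$ ($d{\left(P,b \right)} = 0 + \left(-2 + 4 \left(-2\right)\right) = 0 - 10 = -10$)
$\left(122 + \left(\left(d{\left(-2,\left(-4\right) \left(-3\right) 5 \right)} + 52\right) + R{\left(-4 \right)}\right)\right)^{2} = \left(122 + \left(\left(-10 + 52\right) + 2 \left(-4\right)\right)\right)^{2} = \left(122 + \left(42 - 8\right)\right)^{2} = \left(122 + 34\right)^{2} = 156^{2} = 24336$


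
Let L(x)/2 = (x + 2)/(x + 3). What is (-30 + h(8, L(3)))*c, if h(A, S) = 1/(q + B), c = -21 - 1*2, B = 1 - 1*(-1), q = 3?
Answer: 3427/5 ≈ 685.40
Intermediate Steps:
B = 2 (B = 1 + 1 = 2)
c = -23 (c = -21 - 2 = -23)
L(x) = 2*(2 + x)/(3 + x) (L(x) = 2*((x + 2)/(x + 3)) = 2*((2 + x)/(3 + x)) = 2*(2 + x)/(3 + x))
h(A, S) = ⅕ (h(A, S) = 1/(3 + 2) = 1/5 = ⅕)
(-30 + h(8, L(3)))*c = (-30 + ⅕)*(-23) = -149/5*(-23) = 3427/5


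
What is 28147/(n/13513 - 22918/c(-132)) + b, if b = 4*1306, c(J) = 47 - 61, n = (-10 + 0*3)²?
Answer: 115939832755/22120881 ≈ 5241.2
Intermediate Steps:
n = 100 (n = (-10 + 0)² = (-10)² = 100)
c(J) = -14
b = 5224
28147/(n/13513 - 22918/c(-132)) + b = 28147/(100/13513 - 22918/(-14)) + 5224 = 28147/(100*(1/13513) - 22918*(-1/14)) + 5224 = 28147/(100/13513 + 1637) + 5224 = 28147/(22120881/13513) + 5224 = 28147*(13513/22120881) + 5224 = 380350411/22120881 + 5224 = 115939832755/22120881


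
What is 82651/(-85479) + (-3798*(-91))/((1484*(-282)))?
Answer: -1526941255/851712756 ≈ -1.7928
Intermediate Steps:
82651/(-85479) + (-3798*(-91))/((1484*(-282))) = 82651*(-1/85479) + 345618/(-418488) = -82651/85479 + 345618*(-1/418488) = -82651/85479 - 8229/9964 = -1526941255/851712756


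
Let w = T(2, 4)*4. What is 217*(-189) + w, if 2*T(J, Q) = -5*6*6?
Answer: -41373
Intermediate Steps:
T(J, Q) = -90 (T(J, Q) = (-5*6*6)/2 = (-30*6)/2 = (½)*(-180) = -90)
w = -360 (w = -90*4 = -360)
217*(-189) + w = 217*(-189) - 360 = -41013 - 360 = -41373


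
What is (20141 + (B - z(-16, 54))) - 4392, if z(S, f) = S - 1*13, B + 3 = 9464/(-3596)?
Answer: 14179359/899 ≈ 15772.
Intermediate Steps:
B = -5063/899 (B = -3 + 9464/(-3596) = -3 + 9464*(-1/3596) = -3 - 2366/899 = -5063/899 ≈ -5.6318)
z(S, f) = -13 + S (z(S, f) = S - 13 = -13 + S)
(20141 + (B - z(-16, 54))) - 4392 = (20141 + (-5063/899 - (-13 - 16))) - 4392 = (20141 + (-5063/899 - 1*(-29))) - 4392 = (20141 + (-5063/899 + 29)) - 4392 = (20141 + 21008/899) - 4392 = 18127767/899 - 4392 = 14179359/899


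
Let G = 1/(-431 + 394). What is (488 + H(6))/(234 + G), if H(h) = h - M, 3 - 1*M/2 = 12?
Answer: 18944/8657 ≈ 2.1883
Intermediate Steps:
M = -18 (M = 6 - 2*12 = 6 - 24 = -18)
H(h) = 18 + h (H(h) = h - 1*(-18) = h + 18 = 18 + h)
G = -1/37 (G = 1/(-37) = -1/37 ≈ -0.027027)
(488 + H(6))/(234 + G) = (488 + (18 + 6))/(234 - 1/37) = (488 + 24)/(8657/37) = 512*(37/8657) = 18944/8657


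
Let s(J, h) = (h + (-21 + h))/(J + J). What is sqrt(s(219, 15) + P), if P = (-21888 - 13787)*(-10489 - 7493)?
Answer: sqrt(13674381331038)/146 ≈ 25328.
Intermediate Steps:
s(J, h) = (-21 + 2*h)/(2*J) (s(J, h) = (-21 + 2*h)/((2*J)) = (-21 + 2*h)*(1/(2*J)) = (-21 + 2*h)/(2*J))
P = 641507850 (P = -35675*(-17982) = 641507850)
sqrt(s(219, 15) + P) = sqrt((-21/2 + 15)/219 + 641507850) = sqrt((1/219)*(9/2) + 641507850) = sqrt(3/146 + 641507850) = sqrt(93660146103/146) = sqrt(13674381331038)/146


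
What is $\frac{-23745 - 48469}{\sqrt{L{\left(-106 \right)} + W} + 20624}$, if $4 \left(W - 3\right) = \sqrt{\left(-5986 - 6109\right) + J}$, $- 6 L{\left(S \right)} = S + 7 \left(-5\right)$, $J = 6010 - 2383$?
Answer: $- \frac{144428}{41248 + \sqrt{2} \sqrt{53 + i \sqrt{2117}}} \approx -3.5005 + 0.00035172 i$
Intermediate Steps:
$J = 3627$
$L{\left(S \right)} = \frac{35}{6} - \frac{S}{6}$ ($L{\left(S \right)} = - \frac{S + 7 \left(-5\right)}{6} = - \frac{S - 35}{6} = - \frac{-35 + S}{6} = \frac{35}{6} - \frac{S}{6}$)
$W = 3 + \frac{i \sqrt{2117}}{2}$ ($W = 3 + \frac{\sqrt{\left(-5986 - 6109\right) + 3627}}{4} = 3 + \frac{\sqrt{-12095 + 3627}}{4} = 3 + \frac{\sqrt{-8468}}{4} = 3 + \frac{2 i \sqrt{2117}}{4} = 3 + \frac{i \sqrt{2117}}{2} \approx 3.0 + 23.005 i$)
$\frac{-23745 - 48469}{\sqrt{L{\left(-106 \right)} + W} + 20624} = \frac{-23745 - 48469}{\sqrt{\left(\frac{35}{6} - - \frac{53}{3}\right) + \left(3 + \frac{i \sqrt{2117}}{2}\right)} + 20624} = - \frac{72214}{\sqrt{\left(\frac{35}{6} + \frac{53}{3}\right) + \left(3 + \frac{i \sqrt{2117}}{2}\right)} + 20624} = - \frac{72214}{\sqrt{\frac{47}{2} + \left(3 + \frac{i \sqrt{2117}}{2}\right)} + 20624} = - \frac{72214}{\sqrt{\frac{53}{2} + \frac{i \sqrt{2117}}{2}} + 20624} = - \frac{72214}{20624 + \sqrt{\frac{53}{2} + \frac{i \sqrt{2117}}{2}}}$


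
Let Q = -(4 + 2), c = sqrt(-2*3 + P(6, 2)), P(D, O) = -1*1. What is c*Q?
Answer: -6*I*sqrt(7) ≈ -15.875*I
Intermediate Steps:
P(D, O) = -1
c = I*sqrt(7) (c = sqrt(-2*3 - 1) = sqrt(-6 - 1) = sqrt(-7) = I*sqrt(7) ≈ 2.6458*I)
Q = -6 (Q = -1*6 = -6)
c*Q = (I*sqrt(7))*(-6) = -6*I*sqrt(7)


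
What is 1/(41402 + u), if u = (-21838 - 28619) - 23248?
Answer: -1/32303 ≈ -3.0957e-5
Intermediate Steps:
u = -73705 (u = -50457 - 23248 = -73705)
1/(41402 + u) = 1/(41402 - 73705) = 1/(-32303) = -1/32303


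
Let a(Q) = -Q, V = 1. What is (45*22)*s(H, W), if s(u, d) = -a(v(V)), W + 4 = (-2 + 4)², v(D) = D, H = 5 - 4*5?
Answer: 990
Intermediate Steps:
H = -15 (H = 5 - 20 = -15)
W = 0 (W = -4 + (-2 + 4)² = -4 + 2² = -4 + 4 = 0)
s(u, d) = 1 (s(u, d) = -(-1) = -1*(-1) = 1)
(45*22)*s(H, W) = (45*22)*1 = 990*1 = 990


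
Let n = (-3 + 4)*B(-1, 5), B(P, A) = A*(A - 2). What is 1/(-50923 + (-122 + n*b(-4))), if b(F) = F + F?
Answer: -1/51165 ≈ -1.9545e-5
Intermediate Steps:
B(P, A) = A*(-2 + A)
b(F) = 2*F
n = 15 (n = (-3 + 4)*(5*(-2 + 5)) = 1*(5*3) = 1*15 = 15)
1/(-50923 + (-122 + n*b(-4))) = 1/(-50923 + (-122 + 15*(2*(-4)))) = 1/(-50923 + (-122 + 15*(-8))) = 1/(-50923 + (-122 - 120)) = 1/(-50923 - 242) = 1/(-51165) = -1/51165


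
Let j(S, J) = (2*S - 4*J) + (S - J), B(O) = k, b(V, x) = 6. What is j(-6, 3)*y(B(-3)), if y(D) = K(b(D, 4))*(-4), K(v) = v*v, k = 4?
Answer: 4752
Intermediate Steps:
K(v) = v**2
B(O) = 4
j(S, J) = -5*J + 3*S (j(S, J) = (-4*J + 2*S) + (S - J) = -5*J + 3*S)
y(D) = -144 (y(D) = 6**2*(-4) = 36*(-4) = -144)
j(-6, 3)*y(B(-3)) = (-5*3 + 3*(-6))*(-144) = (-15 - 18)*(-144) = -33*(-144) = 4752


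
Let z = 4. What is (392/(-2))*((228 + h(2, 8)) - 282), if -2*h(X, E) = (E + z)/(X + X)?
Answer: 10878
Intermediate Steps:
h(X, E) = -(4 + E)/(4*X) (h(X, E) = -(E + 4)/(2*(X + X)) = -(4 + E)/(2*(2*X)) = -(4 + E)*1/(2*X)/2 = -(4 + E)/(4*X))
(392/(-2))*((228 + h(2, 8)) - 282) = (392/(-2))*((228 + (¼)*(-4 - 1*8)/2) - 282) = (392*(-½))*((228 + (¼)*(½)*(-4 - 8)) - 282) = -196*((228 + (¼)*(½)*(-12)) - 282) = -196*((228 - 3/2) - 282) = -196*(453/2 - 282) = -196*(-111/2) = 10878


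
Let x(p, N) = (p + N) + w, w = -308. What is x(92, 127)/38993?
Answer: -89/38993 ≈ -0.0022825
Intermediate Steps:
x(p, N) = -308 + N + p (x(p, N) = (p + N) - 308 = (N + p) - 308 = -308 + N + p)
x(92, 127)/38993 = (-308 + 127 + 92)/38993 = -89*1/38993 = -89/38993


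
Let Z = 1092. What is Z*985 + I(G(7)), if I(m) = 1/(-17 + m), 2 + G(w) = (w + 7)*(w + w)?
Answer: 190384741/177 ≈ 1.0756e+6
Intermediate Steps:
G(w) = -2 + 2*w*(7 + w) (G(w) = -2 + (w + 7)*(w + w) = -2 + (7 + w)*(2*w) = -2 + 2*w*(7 + w))
Z*985 + I(G(7)) = 1092*985 + 1/(-17 + (-2 + 2*7**2 + 14*7)) = 1075620 + 1/(-17 + (-2 + 2*49 + 98)) = 1075620 + 1/(-17 + (-2 + 98 + 98)) = 1075620 + 1/(-17 + 194) = 1075620 + 1/177 = 190384741/177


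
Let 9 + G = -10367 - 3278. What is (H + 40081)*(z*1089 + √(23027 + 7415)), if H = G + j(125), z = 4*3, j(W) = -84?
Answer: 344250324 + 26343*√30442 ≈ 3.4885e+8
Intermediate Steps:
G = -13654 (G = -9 + (-10367 - 3278) = -9 - 13645 = -13654)
z = 12
H = -13738 (H = -13654 - 84 = -13738)
(H + 40081)*(z*1089 + √(23027 + 7415)) = (-13738 + 40081)*(12*1089 + √(23027 + 7415)) = 26343*(13068 + √30442) = 344250324 + 26343*√30442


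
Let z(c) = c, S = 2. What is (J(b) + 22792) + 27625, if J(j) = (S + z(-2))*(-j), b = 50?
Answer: 50417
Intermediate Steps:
J(j) = 0 (J(j) = (2 - 2)*(-j) = 0*(-j) = 0)
(J(b) + 22792) + 27625 = (0 + 22792) + 27625 = 22792 + 27625 = 50417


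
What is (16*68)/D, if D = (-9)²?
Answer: 1088/81 ≈ 13.432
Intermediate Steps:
D = 81
(16*68)/D = (16*68)/81 = 1088*(1/81) = 1088/81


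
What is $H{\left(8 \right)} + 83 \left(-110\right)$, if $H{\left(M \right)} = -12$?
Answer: $-9142$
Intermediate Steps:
$H{\left(8 \right)} + 83 \left(-110\right) = -12 + 83 \left(-110\right) = -12 - 9130 = -9142$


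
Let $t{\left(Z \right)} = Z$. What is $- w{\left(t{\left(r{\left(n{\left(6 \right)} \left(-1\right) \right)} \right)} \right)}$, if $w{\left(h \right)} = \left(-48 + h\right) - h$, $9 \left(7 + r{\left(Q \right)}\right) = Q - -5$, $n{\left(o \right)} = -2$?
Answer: $48$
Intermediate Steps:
$r{\left(Q \right)} = - \frac{58}{9} + \frac{Q}{9}$ ($r{\left(Q \right)} = -7 + \frac{Q - -5}{9} = -7 + \frac{Q + 5}{9} = -7 + \frac{5 + Q}{9} = -7 + \left(\frac{5}{9} + \frac{Q}{9}\right) = - \frac{58}{9} + \frac{Q}{9}$)
$w{\left(h \right)} = -48$
$- w{\left(t{\left(r{\left(n{\left(6 \right)} \left(-1\right) \right)} \right)} \right)} = \left(-1\right) \left(-48\right) = 48$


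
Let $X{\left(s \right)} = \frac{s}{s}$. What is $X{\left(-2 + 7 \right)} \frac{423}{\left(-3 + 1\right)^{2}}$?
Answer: $\frac{423}{4} \approx 105.75$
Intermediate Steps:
$X{\left(s \right)} = 1$
$X{\left(-2 + 7 \right)} \frac{423}{\left(-3 + 1\right)^{2}} = 1 \frac{423}{\left(-3 + 1\right)^{2}} = 1 \frac{423}{\left(-2\right)^{2}} = 1 \cdot \frac{423}{4} = \frac{423}{4}$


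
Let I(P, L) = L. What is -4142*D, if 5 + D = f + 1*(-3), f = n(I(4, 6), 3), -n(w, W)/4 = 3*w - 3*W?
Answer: 182248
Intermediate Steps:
n(w, W) = -12*w + 12*W (n(w, W) = -4*(3*w - 3*W) = -4*(-3*W + 3*w) = -12*w + 12*W)
f = -36 (f = -12*6 + 12*3 = -72 + 36 = -36)
D = -44 (D = -5 + (-36 + 1*(-3)) = -5 + (-36 - 3) = -5 - 39 = -44)
-4142*D = -4142*(-44) = 182248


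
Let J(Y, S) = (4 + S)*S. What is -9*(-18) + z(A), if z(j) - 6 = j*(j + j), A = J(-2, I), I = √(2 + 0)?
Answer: 240 + 32*√2 ≈ 285.25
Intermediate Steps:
I = √2 ≈ 1.4142
J(Y, S) = S*(4 + S)
A = √2*(4 + √2) ≈ 7.6569
z(j) = 6 + 2*j² (z(j) = 6 + j*(j + j) = 6 + j*(2*j) = 6 + 2*j²)
-9*(-18) + z(A) = -9*(-18) + (6 + 2*(2 + 4*√2)²) = 162 + (6 + 2*(2 + 4*√2)²) = 168 + 2*(2 + 4*√2)²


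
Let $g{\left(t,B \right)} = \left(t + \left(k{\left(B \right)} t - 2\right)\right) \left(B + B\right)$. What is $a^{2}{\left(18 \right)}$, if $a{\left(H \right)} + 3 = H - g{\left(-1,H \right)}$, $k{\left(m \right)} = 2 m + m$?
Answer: $4272489$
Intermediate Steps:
$k{\left(m \right)} = 3 m$
$g{\left(t,B \right)} = 2 B \left(-2 + t + 3 B t\right)$ ($g{\left(t,B \right)} = \left(t + \left(3 B t - 2\right)\right) \left(B + B\right) = \left(t + \left(3 B t - 2\right)\right) 2 B = \left(t + \left(-2 + 3 B t\right)\right) 2 B = \left(-2 + t + 3 B t\right) 2 B = 2 B \left(-2 + t + 3 B t\right)$)
$a{\left(H \right)} = -3 + H - 2 H \left(-3 - 3 H\right)$ ($a{\left(H \right)} = -3 + \left(H - 2 H \left(-2 - 1 + 3 H \left(-1\right)\right)\right) = -3 + \left(H - 2 H \left(-2 - 1 - 3 H\right)\right) = -3 + \left(H - 2 H \left(-3 - 3 H\right)\right) = -3 - \left(- H + 2 H \left(-3 - 3 H\right)\right) = -3 + H - 2 H \left(-3 - 3 H\right)$)
$a^{2}{\left(18 \right)} = \left(-3 + 18 + 6 \cdot 18 \left(1 + 18\right)\right)^{2} = \left(-3 + 18 + 6 \cdot 18 \cdot 19\right)^{2} = \left(-3 + 18 + 2052\right)^{2} = 2067^{2} = 4272489$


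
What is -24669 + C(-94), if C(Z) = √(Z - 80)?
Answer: -24669 + I*√174 ≈ -24669.0 + 13.191*I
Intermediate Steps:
C(Z) = √(-80 + Z)
-24669 + C(-94) = -24669 + √(-80 - 94) = -24669 + √(-174) = -24669 + I*√174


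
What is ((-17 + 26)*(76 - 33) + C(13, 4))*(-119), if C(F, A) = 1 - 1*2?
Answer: -45934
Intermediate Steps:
C(F, A) = -1 (C(F, A) = 1 - 2 = -1)
((-17 + 26)*(76 - 33) + C(13, 4))*(-119) = ((-17 + 26)*(76 - 33) - 1)*(-119) = (9*43 - 1)*(-119) = (387 - 1)*(-119) = 386*(-119) = -45934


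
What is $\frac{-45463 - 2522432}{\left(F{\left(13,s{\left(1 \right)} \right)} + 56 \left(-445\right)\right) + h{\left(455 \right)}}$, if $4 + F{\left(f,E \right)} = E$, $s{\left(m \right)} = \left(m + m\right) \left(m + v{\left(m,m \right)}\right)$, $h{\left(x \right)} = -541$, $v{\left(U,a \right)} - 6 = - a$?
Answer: $\frac{2567895}{25453} \approx 100.89$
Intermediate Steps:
$v{\left(U,a \right)} = 6 - a$
$s{\left(m \right)} = 12 m$ ($s{\left(m \right)} = \left(m + m\right) \left(m - \left(-6 + m\right)\right) = 2 m 6 = 12 m$)
$F{\left(f,E \right)} = -4 + E$
$\frac{-45463 - 2522432}{\left(F{\left(13,s{\left(1 \right)} \right)} + 56 \left(-445\right)\right) + h{\left(455 \right)}} = \frac{-45463 - 2522432}{\left(\left(-4 + 12 \cdot 1\right) + 56 \left(-445\right)\right) - 541} = - \frac{2567895}{\left(\left(-4 + 12\right) - 24920\right) - 541} = - \frac{2567895}{\left(8 - 24920\right) - 541} = - \frac{2567895}{-24912 - 541} = - \frac{2567895}{-25453} = \left(-2567895\right) \left(- \frac{1}{25453}\right) = \frac{2567895}{25453}$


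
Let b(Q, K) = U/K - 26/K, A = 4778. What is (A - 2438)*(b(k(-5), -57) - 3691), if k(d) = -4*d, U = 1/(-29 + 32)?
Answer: -164081840/19 ≈ -8.6359e+6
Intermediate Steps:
U = ⅓ (U = 1/3 = ⅓ ≈ 0.33333)
b(Q, K) = -77/(3*K) (b(Q, K) = 1/(3*K) - 26/K = -77/(3*K))
(A - 2438)*(b(k(-5), -57) - 3691) = (4778 - 2438)*(-77/3/(-57) - 3691) = 2340*(-77/3*(-1/57) - 3691) = 2340*(77/171 - 3691) = 2340*(-631084/171) = -164081840/19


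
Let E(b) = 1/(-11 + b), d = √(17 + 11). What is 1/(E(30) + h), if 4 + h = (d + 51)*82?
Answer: 1508277/6233694497 - 59204*√7/6233694497 ≈ 0.00021683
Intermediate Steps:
d = 2*√7 (d = √28 = 2*√7 ≈ 5.2915)
h = 4178 + 164*√7 (h = -4 + (2*√7 + 51)*82 = -4 + (51 + 2*√7)*82 = -4 + (4182 + 164*√7) = 4178 + 164*√7 ≈ 4611.9)
1/(E(30) + h) = 1/(1/(-11 + 30) + (4178 + 164*√7)) = 1/(1/19 + (4178 + 164*√7)) = 1/(79383/19 + 164*√7)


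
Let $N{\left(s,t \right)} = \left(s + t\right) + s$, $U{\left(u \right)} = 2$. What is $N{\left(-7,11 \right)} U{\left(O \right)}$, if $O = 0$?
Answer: $-6$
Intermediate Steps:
$N{\left(s,t \right)} = t + 2 s$
$N{\left(-7,11 \right)} U{\left(O \right)} = \left(11 + 2 \left(-7\right)\right) 2 = \left(11 - 14\right) 2 = \left(-3\right) 2 = -6$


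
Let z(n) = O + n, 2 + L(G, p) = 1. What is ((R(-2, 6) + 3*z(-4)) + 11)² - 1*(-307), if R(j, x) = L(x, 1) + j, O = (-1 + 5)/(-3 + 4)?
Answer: 371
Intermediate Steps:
O = 4 (O = 4/1 = 4*1 = 4)
L(G, p) = -1 (L(G, p) = -2 + 1 = -1)
z(n) = 4 + n
R(j, x) = -1 + j
((R(-2, 6) + 3*z(-4)) + 11)² - 1*(-307) = (((-1 - 2) + 3*(4 - 4)) + 11)² - 1*(-307) = ((-3 + 3*0) + 11)² + 307 = ((-3 + 0) + 11)² + 307 = (-3 + 11)² + 307 = 8² + 307 = 64 + 307 = 371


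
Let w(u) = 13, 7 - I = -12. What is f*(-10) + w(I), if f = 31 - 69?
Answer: 393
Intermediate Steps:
I = 19 (I = 7 - 1*(-12) = 7 + 12 = 19)
f = -38
f*(-10) + w(I) = -38*(-10) + 13 = 380 + 13 = 393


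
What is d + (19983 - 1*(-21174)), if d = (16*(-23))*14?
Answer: 36005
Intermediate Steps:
d = -5152 (d = -368*14 = -5152)
d + (19983 - 1*(-21174)) = -5152 + (19983 - 1*(-21174)) = -5152 + (19983 + 21174) = -5152 + 41157 = 36005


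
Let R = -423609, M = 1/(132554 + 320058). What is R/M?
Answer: -191730516708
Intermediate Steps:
M = 1/452612 ≈ 2.2094e-6
R/M = -423609/1/452612 = -423609*452612 = -191730516708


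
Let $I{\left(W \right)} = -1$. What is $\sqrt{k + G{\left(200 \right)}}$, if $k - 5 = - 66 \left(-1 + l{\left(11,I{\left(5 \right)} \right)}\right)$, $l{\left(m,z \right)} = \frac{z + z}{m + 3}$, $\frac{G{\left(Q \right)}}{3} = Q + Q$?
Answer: $\frac{\sqrt{62741}}{7} \approx 35.783$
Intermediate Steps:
$G{\left(Q \right)} = 6 Q$ ($G{\left(Q \right)} = 3 \left(Q + Q\right) = 3 \cdot 2 Q = 6 Q$)
$l{\left(m,z \right)} = \frac{2 z}{3 + m}$
$k = \frac{563}{7}$ ($k = 5 - 66 \left(-1 + 2 \left(-1\right) \frac{1}{3 + 11}\right) = 5 - 66 \left(-1 + 2 \left(-1\right) \frac{1}{14}\right) = 5 - 66 \left(-1 - \frac{1}{7}\right) = 5 - - \frac{528}{7} = 5 + \frac{528}{7} = \frac{563}{7} \approx 80.429$)
$\sqrt{k + G{\left(200 \right)}} = \sqrt{\frac{563}{7} + 6 \cdot 200} = \sqrt{\frac{563}{7} + 1200} = \sqrt{\frac{8963}{7}} = \frac{\sqrt{62741}}{7}$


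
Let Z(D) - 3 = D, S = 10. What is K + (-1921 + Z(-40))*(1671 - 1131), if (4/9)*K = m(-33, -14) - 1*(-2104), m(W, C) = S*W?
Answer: -2106657/2 ≈ -1.0533e+6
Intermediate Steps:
Z(D) = 3 + D
m(W, C) = 10*W
K = 7983/2 (K = 9*(10*(-33) - 1*(-2104))/4 = 9*(-330 + 2104)/4 = (9/4)*1774 = 7983/2 ≈ 3991.5)
K + (-1921 + Z(-40))*(1671 - 1131) = 7983/2 + (-1921 + (3 - 40))*(1671 - 1131) = 7983/2 + (-1921 - 37)*540 = 7983/2 - 1958*540 = 7983/2 - 1057320 = -2106657/2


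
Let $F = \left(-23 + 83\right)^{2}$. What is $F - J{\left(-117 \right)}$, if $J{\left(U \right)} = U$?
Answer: $3717$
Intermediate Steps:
$F = 3600$ ($F = 60^{2} = 3600$)
$F - J{\left(-117 \right)} = 3600 - -117 = 3600 + 117 = 3717$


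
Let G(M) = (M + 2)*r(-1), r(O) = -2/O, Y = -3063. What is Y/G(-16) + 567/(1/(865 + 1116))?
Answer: 31453419/28 ≈ 1.1233e+6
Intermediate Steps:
G(M) = 4 + 2*M (G(M) = (M + 2)*(-2/(-1)) = (2 + M)*(-2*(-1)) = (2 + M)*2 = 4 + 2*M)
Y/G(-16) + 567/(1/(865 + 1116)) = -3063/(4 + 2*(-16)) + 567/(1/(865 + 1116)) = -3063/(4 - 32) + 567/(1/1981) = -3063/(-28) + 567/(1/1981) = -3063*(-1/28) + 567*1981 = 3063/28 + 1123227 = 31453419/28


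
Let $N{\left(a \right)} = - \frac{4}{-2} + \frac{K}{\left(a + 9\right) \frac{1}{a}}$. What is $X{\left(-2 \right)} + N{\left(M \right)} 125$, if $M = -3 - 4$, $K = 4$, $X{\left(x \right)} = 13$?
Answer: $-1487$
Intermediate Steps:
$M = -7$ ($M = -3 - 4 = -7$)
$N{\left(a \right)} = 2 + \frac{4 a}{9 + a}$ ($N{\left(a \right)} = - \frac{4}{-2} + \frac{4}{\left(a + 9\right) \frac{1}{a}} = \left(-4\right) \left(- \frac{1}{2}\right) + \frac{4}{\left(9 + a\right) \frac{1}{a}} = 2 + \frac{4}{\frac{1}{a} \left(9 + a\right)} = 2 + 4 \frac{a}{9 + a} = 2 + \frac{4 a}{9 + a}$)
$X{\left(-2 \right)} + N{\left(M \right)} 125 = 13 + \frac{6 \left(3 - 7\right)}{9 - 7} \cdot 125 = 13 + 6 \cdot \frac{1}{2} \left(-4\right) 125 = 13 - 1500 = -1487$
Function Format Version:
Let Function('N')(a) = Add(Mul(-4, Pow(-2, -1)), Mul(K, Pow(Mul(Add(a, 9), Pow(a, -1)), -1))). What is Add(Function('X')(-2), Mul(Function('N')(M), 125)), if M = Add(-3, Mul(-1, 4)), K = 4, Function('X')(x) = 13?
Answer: -1487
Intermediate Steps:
M = -7 (M = Add(-3, -4) = -7)
Function('N')(a) = Add(2, Mul(4, a, Pow(Add(9, a), -1))) (Function('N')(a) = Add(Mul(-4, Pow(-2, -1)), Mul(4, Pow(Mul(Add(a, 9), Pow(a, -1)), -1))) = Add(Mul(-4, Rational(-1, 2)), Mul(4, Pow(Mul(Add(9, a), Pow(a, -1)), -1))) = Add(2, Mul(4, Pow(Mul(Pow(a, -1), Add(9, a)), -1))) = Add(2, Mul(4, Mul(a, Pow(Add(9, a), -1)))) = Add(2, Mul(4, a, Pow(Add(9, a), -1))))
Add(Function('X')(-2), Mul(Function('N')(M), 125)) = Add(13, Mul(Mul(6, Pow(Add(9, -7), -1), Add(3, -7)), 125)) = Add(13, Mul(Mul(6, Pow(2, -1), -4), 125)) = Add(13, Mul(Mul(6, Rational(1, 2), -4), 125)) = Add(13, Mul(-12, 125)) = Add(13, -1500) = -1487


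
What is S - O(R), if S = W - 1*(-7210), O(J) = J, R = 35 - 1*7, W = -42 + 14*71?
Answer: 8134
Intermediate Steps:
W = 952 (W = -42 + 994 = 952)
R = 28 (R = 35 - 7 = 28)
S = 8162 (S = 952 - 1*(-7210) = 952 + 7210 = 8162)
S - O(R) = 8162 - 1*28 = 8162 - 28 = 8134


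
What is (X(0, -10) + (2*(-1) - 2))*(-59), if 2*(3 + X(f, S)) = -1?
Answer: 885/2 ≈ 442.50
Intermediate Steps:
X(f, S) = -7/2 (X(f, S) = -3 + (½)*(-1) = -3 - ½ = -7/2)
(X(0, -10) + (2*(-1) - 2))*(-59) = (-7/2 + (2*(-1) - 2))*(-59) = (-7/2 + (-2 - 2))*(-59) = (-7/2 - 4)*(-59) = -15/2*(-59) = 885/2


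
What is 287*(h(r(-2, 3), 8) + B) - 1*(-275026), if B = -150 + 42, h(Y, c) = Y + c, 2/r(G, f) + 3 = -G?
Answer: 245752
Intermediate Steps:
r(G, f) = 2/(-3 - G)
B = -108
287*(h(r(-2, 3), 8) + B) - 1*(-275026) = 287*((-2/(3 - 2) + 8) - 108) - 1*(-275026) = 287*((-2/1 + 8) - 108) + 275026 = 287*((-2*1 + 8) - 108) + 275026 = 287*((-2 + 8) - 108) + 275026 = 287*(6 - 108) + 275026 = 287*(-102) + 275026 = -29274 + 275026 = 245752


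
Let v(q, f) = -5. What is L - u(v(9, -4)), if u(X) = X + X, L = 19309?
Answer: 19319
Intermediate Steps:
u(X) = 2*X
L - u(v(9, -4)) = 19309 - 2*(-5) = 19309 - 1*(-10) = 19309 + 10 = 19319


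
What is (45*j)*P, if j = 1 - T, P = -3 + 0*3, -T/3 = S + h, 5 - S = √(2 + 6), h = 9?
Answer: -5805 + 810*√2 ≈ -4659.5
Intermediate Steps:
S = 5 - 2*√2 (S = 5 - √(2 + 6) = 5 - √8 = 5 - 2*√2 ≈ 2.1716)
T = -42 + 6*√2 (T = -3*((5 - 2*√2) + 9) = -3*(14 - 2*√2) = -42 + 6*√2 ≈ -33.515)
P = -3 (P = -3 + 0 = -3)
j = 43 - 6*√2 (j = 1 - (-42 + 6*√2) = 1 + (42 - 6*√2) = 43 - 6*√2 ≈ 34.515)
(45*j)*P = (45*(43 - 6*√2))*(-3) = (1935 - 270*√2)*(-3) = -5805 + 810*√2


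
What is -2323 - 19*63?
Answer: -3520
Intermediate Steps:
-2323 - 19*63 = -2323 - 1197 = -3520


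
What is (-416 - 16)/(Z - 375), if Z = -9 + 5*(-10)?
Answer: 216/217 ≈ 0.99539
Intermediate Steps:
Z = -59 (Z = -9 - 50 = -59)
(-416 - 16)/(Z - 375) = (-416 - 16)/(-59 - 375) = -432/(-434) = -432*(-1/434) = 216/217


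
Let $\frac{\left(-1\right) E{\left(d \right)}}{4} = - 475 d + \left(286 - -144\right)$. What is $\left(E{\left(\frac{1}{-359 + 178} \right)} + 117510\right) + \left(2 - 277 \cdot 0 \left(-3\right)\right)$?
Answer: $\frac{20956452}{181} \approx 1.1578 \cdot 10^{5}$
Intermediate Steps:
$E{\left(d \right)} = -1720 + 1900 d$ ($E{\left(d \right)} = - 4 \left(- 475 d + \left(286 - -144\right)\right) = - 4 \left(- 475 d + \left(286 + 144\right)\right) = - 4 \left(- 475 d + 430\right) = - 4 \left(430 - 475 d\right) = -1720 + 1900 d$)
$\left(E{\left(\frac{1}{-359 + 178} \right)} + 117510\right) + \left(2 - 277 \cdot 0 \left(-3\right)\right) = \left(\left(-1720 + \frac{1900}{-359 + 178}\right) + 117510\right) + \left(2 - 277 \cdot 0 \left(-3\right)\right) = \left(\left(-1720 + \frac{1900}{-181}\right) + 117510\right) + \left(2 - 0\right) = \left(\left(-1720 + 1900 \left(- \frac{1}{181}\right)\right) + 117510\right) + \left(2 + 0\right) = \left(\left(-1720 - \frac{1900}{181}\right) + 117510\right) + 2 = \left(- \frac{313220}{181} + 117510\right) + 2 = \frac{20956090}{181} + 2 = \frac{20956452}{181}$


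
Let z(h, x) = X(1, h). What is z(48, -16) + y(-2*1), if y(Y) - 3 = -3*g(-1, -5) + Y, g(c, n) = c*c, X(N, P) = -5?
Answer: -7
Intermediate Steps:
z(h, x) = -5
g(c, n) = c**2
y(Y) = Y (y(Y) = 3 + (-3*(-1)**2 + Y) = 3 + (-3*1 + Y) = 3 + (-3 + Y) = Y)
z(48, -16) + y(-2*1) = -5 - 2*1 = -5 - 2 = -7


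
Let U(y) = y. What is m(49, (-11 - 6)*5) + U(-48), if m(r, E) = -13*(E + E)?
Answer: 2162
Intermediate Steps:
m(r, E) = -26*E
m(49, (-11 - 6)*5) + U(-48) = -26*(-11 - 6)*5 - 48 = -(-442)*5 - 48 = -26*(-85) - 48 = 2210 - 48 = 2162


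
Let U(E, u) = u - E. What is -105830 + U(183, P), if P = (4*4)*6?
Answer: -105917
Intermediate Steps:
P = 96 (P = 16*6 = 96)
-105830 + U(183, P) = -105830 + (96 - 1*183) = -105830 + (96 - 183) = -105830 - 87 = -105917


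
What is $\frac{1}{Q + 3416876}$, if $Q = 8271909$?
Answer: $\frac{1}{11688785} \approx 8.5552 \cdot 10^{-8}$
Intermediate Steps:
$\frac{1}{Q + 3416876} = \frac{1}{8271909 + 3416876} = \frac{1}{11688785}$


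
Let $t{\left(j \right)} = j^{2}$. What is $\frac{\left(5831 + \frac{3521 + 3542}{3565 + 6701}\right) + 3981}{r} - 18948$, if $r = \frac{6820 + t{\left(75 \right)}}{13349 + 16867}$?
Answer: $\frac{20768912104}{4258679} \approx 4876.8$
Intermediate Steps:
$r = \frac{12445}{30216}$ ($r = \frac{6820 + 75^{2}}{13349 + 16867} = \frac{6820 + 5625}{30216} = 12445 \cdot \frac{1}{30216} = \frac{12445}{30216} \approx 0.41187$)
$\frac{\left(5831 + \frac{3521 + 3542}{3565 + 6701}\right) + 3981}{r} - 18948 = \frac{\left(5831 + \frac{3521 + 3542}{3565 + 6701}\right) + 3981}{\frac{12445}{30216}} - 18948 = \left(\left(5831 + \frac{7063}{10266}\right) + 3981\right) \frac{30216}{12445} - 18948 = \left(\frac{59868109}{10266} + 3981\right) \frac{30216}{12445} - 18948 = \frac{100737055}{10266} \cdot \frac{30216}{12445} - 18948 = \frac{101462361796}{4258679} - 18948 = \frac{20768912104}{4258679}$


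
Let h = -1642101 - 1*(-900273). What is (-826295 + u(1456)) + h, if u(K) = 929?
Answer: -1567194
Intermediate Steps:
h = -741828 (h = -1642101 + 900273 = -741828)
(-826295 + u(1456)) + h = (-826295 + 929) - 741828 = -825366 - 741828 = -1567194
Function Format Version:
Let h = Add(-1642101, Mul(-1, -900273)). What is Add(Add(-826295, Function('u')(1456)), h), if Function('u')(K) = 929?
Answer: -1567194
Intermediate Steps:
h = -741828 (h = Add(-1642101, 900273) = -741828)
Add(Add(-826295, Function('u')(1456)), h) = Add(Add(-826295, 929), -741828) = Add(-825366, -741828) = -1567194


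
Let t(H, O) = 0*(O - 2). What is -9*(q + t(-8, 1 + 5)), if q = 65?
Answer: -585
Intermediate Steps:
t(H, O) = 0 (t(H, O) = 0*(-2 + O) = 0)
-9*(q + t(-8, 1 + 5)) = -9*(65 + 0) = -9*65 = -585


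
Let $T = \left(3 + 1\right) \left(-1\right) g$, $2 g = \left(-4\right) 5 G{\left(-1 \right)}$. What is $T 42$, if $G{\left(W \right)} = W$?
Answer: $-1680$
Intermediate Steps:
$g = 10$ ($g = \frac{\left(-4\right) 5 \left(-1\right)}{2} = \frac{\left(-20\right) \left(-1\right)}{2} = \frac{1}{2} \cdot 20 = 10$)
$T = -40$ ($T = \left(3 + 1\right) \left(-1\right) 10 = 4 \left(-1\right) 10 = \left(-4\right) 10 = -40$)
$T 42 = \left(-40\right) 42 = -1680$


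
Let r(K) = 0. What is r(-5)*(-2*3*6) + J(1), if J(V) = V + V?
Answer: 2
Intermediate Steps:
J(V) = 2*V
r(-5)*(-2*3*6) + J(1) = 0*(-2*3*6) + 2*1 = 0*(-6*6) + 2 = 0*(-36) + 2 = 0 + 2 = 2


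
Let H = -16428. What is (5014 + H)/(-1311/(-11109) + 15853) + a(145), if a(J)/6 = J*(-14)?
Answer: -15544742507/1276176 ≈ -12181.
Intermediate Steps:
a(J) = -84*J (a(J) = 6*(J*(-14)) = 6*(-14*J) = -84*J)
(5014 + H)/(-1311/(-11109) + 15853) + a(145) = (5014 - 16428)/(-1311/(-11109) + 15853) - 84*145 = -11414/(-1311*(-1/11109) + 15853) - 12180 = -11414/(19/161 + 15853) - 12180 = -11414/2552352/161 - 12180 = -11414*161/2552352 - 12180 = -918827/1276176 - 12180 = -15544742507/1276176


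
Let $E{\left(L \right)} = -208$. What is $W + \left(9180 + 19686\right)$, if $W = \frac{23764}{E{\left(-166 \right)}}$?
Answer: $\frac{115007}{4} \approx 28752.0$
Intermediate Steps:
$W = - \frac{457}{4}$ ($W = \frac{23764}{-208} = 23764 \left(- \frac{1}{208}\right) = - \frac{457}{4} \approx -114.25$)
$W + \left(9180 + 19686\right) = - \frac{457}{4} + \left(9180 + 19686\right) = - \frac{457}{4} + 28866 = \frac{115007}{4}$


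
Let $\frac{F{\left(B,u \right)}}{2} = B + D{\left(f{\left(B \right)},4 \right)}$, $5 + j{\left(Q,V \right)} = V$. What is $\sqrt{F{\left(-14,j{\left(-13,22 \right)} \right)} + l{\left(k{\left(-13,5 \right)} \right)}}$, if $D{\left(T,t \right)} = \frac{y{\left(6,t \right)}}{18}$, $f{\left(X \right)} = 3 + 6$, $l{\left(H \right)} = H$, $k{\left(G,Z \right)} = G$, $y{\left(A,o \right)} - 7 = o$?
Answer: $\frac{i \sqrt{358}}{3} \approx 6.307 i$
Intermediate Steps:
$y{\left(A,o \right)} = 7 + o$
$j{\left(Q,V \right)} = -5 + V$
$f{\left(X \right)} = 9$
$D{\left(T,t \right)} = \frac{7}{18} + \frac{t}{18}$ ($D{\left(T,t \right)} = \frac{7 + t}{18} = \left(7 + t\right) \frac{1}{18} = \frac{7}{18} + \frac{t}{18}$)
$F{\left(B,u \right)} = \frac{11}{9} + 2 B$ ($F{\left(B,u \right)} = 2 \left(B + \left(\frac{7}{18} + \frac{1}{18} \cdot 4\right)\right) = 2 \left(B + \left(\frac{7}{18} + \frac{2}{9}\right)\right) = 2 \left(B + \frac{11}{18}\right) = 2 \left(\frac{11}{18} + B\right) = \frac{11}{9} + 2 B$)
$\sqrt{F{\left(-14,j{\left(-13,22 \right)} \right)} + l{\left(k{\left(-13,5 \right)} \right)}} = \sqrt{\left(\frac{11}{9} + 2 \left(-14\right)\right) - 13} = \sqrt{\left(\frac{11}{9} - 28\right) - 13} = \sqrt{- \frac{241}{9} - 13} = \sqrt{- \frac{358}{9}} = \frac{i \sqrt{358}}{3}$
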